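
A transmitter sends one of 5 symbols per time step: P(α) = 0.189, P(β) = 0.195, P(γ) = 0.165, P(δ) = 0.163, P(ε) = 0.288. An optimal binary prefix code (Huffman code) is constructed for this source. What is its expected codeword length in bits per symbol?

2.328 bits/symbol

Repeatedly combine the two least-probable nodes; the expected code length is the sum of the merged weights.
merge 163/1000 + 33/200 → 41/125
merge 189/1000 + 39/200 → 48/125
merge 36/125 + 41/125 → 77/125
merge 48/125 + 77/125 → 1
L = 41/125 + 48/125 + 77/125 + 1 = 291/125 = 2.328 bits/symbol.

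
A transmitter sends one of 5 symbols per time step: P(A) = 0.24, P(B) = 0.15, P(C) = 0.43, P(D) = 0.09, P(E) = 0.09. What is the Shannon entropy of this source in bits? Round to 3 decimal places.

2.054 bits

H = −Σ pᵢ log₂ pᵢ.
−0.24·log₂(0.24) = 0.4941
−0.15·log₂(0.15) = 0.4105
−0.43·log₂(0.43) = 0.5236
−0.09·log₂(0.09) = 0.3127
−0.09·log₂(0.09) = 0.3127
Sum ≈ 2.0536 → 2.054 bits.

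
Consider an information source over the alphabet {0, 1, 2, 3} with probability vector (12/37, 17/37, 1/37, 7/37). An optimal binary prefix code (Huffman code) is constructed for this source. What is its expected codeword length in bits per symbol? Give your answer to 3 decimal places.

Repeatedly combine the two least-probable nodes; the expected code length is the sum of the merged weights.
merge 1/37 + 7/37 → 8/37
merge 8/37 + 12/37 → 20/37
merge 17/37 + 20/37 → 1
L = 8/37 + 20/37 + 1 = 65/37 ≈ 1.757 bits/symbol.

1.757 bits/symbol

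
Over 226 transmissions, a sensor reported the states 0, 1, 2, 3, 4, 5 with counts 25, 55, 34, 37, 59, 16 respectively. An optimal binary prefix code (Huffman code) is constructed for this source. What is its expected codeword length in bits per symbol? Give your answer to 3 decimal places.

Probabilities are the counts divided by 226.
Repeatedly combine the two least-probable nodes; the expected code length is the sum of the merged weights.
merge 8/113 + 25/226 → 41/226
merge 17/113 + 37/226 → 71/226
merge 41/226 + 55/226 → 48/113
merge 59/226 + 71/226 → 65/113
merge 48/113 + 65/113 → 1
L = 41/226 + 71/226 + 48/113 + 65/113 + 1 = 282/113 ≈ 2.496 bits/symbol.

2.496 bits/symbol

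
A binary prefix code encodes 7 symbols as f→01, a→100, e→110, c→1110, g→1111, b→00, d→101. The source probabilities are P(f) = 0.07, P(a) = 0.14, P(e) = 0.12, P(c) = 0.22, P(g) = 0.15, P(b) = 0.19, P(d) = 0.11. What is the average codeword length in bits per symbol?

L̄ = Σ pᵢ·ℓᵢ = 0.07·2 + 0.14·3 + 0.12·3 + 0.22·4 + 0.15·4 + 0.19·2 + 0.11·3 = 3.11 bits/symbol.

3.11 bits/symbol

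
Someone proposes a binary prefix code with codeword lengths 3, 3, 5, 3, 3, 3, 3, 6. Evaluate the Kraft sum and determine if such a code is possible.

0.796875; yes

With common denominator 2^6 = 64: Σ 2^(−ℓᵢ) = 8/64 + 8/64 + 2/64 + 8/64 + 8/64 + 8/64 + 8/64 + 1/64 = 51/64 = 0.796875.
Kraft's inequality requires Σ ≤ 1; here Σ = 0.796875 ≤ 1, so such a prefix code exists.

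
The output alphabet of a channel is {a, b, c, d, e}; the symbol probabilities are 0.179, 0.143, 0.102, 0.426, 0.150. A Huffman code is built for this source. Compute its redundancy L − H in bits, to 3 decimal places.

0.032 bits

Entropy H = −Σ p log₂ p ≈ 2.1164 bits.
Huffman merges: 51/500+143/1000→49/200; 3/20+179/1000→329/1000; 49/200+329/1000→287/500; 213/500+287/500→1. L = 537/250 ≈ 2.1480.
L − H = 2.1480 − 2.1164 = 0.032 bits.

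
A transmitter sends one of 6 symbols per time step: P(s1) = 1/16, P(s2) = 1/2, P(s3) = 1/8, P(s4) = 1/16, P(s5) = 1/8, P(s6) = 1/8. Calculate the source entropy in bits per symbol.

2.125 bits

Each probability is a power of 1/2, so log₂(1/p) is an integer.
H = Σ p·log₂(1/p) = 1/16·4 + 1/2·1 + 1/8·3 + 1/16·4 + 1/8·3 + 1/8·3 = 2.125 bits.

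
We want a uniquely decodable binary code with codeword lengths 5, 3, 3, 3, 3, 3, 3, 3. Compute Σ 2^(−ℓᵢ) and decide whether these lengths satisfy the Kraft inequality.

With common denominator 2^5 = 32: Σ 2^(−ℓᵢ) = 1/32 + 4/32 + 4/32 + 4/32 + 4/32 + 4/32 + 4/32 + 4/32 = 29/32 = 0.90625.
Kraft's inequality requires Σ ≤ 1; here Σ = 0.90625 ≤ 1, so such a prefix code exists.

0.90625; yes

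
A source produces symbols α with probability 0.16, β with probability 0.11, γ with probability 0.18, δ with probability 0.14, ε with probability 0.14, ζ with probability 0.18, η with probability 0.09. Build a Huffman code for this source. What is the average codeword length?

Repeatedly combine the two least-probable nodes; the expected code length is the sum of the merged weights.
merge 9/100 + 11/100 → 1/5
merge 7/50 + 7/50 → 7/25
merge 4/25 + 9/50 → 17/50
merge 9/50 + 1/5 → 19/50
merge 7/25 + 17/50 → 31/50
merge 19/50 + 31/50 → 1
L = 1/5 + 7/25 + 17/50 + 19/50 + 31/50 + 1 = 141/50 = 2.82 bits/symbol.

2.82 bits/symbol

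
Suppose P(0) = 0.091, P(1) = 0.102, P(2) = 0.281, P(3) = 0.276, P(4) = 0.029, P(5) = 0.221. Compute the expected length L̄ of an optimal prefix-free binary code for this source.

Repeatedly combine the two least-probable nodes; the expected code length is the sum of the merged weights.
merge 29/1000 + 91/1000 → 3/25
merge 51/500 + 3/25 → 111/500
merge 221/1000 + 111/500 → 443/1000
merge 69/250 + 281/1000 → 557/1000
merge 443/1000 + 557/1000 → 1
L = 3/25 + 111/500 + 443/1000 + 557/1000 + 1 = 1171/500 = 2.342 bits/symbol.

2.342 bits/symbol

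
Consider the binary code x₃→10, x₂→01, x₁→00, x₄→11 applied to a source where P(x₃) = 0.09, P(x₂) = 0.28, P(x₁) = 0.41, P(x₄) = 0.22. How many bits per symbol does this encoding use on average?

L̄ = Σ pᵢ·ℓᵢ = 0.09·2 + 0.28·2 + 0.41·2 + 0.22·2 = 2 bits/symbol.

2 bits/symbol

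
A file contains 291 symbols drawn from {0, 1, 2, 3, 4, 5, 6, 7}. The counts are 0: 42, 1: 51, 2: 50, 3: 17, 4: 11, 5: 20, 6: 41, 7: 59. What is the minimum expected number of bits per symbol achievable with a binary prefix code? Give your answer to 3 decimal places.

Probabilities are the counts divided by 291.
Repeatedly combine the two least-probable nodes; the expected code length is the sum of the merged weights.
merge 11/291 + 17/291 → 28/291
merge 20/291 + 28/291 → 16/97
merge 41/291 + 14/97 → 83/291
merge 16/97 + 50/291 → 98/291
merge 17/97 + 59/291 → 110/291
merge 83/291 + 98/291 → 181/291
merge 110/291 + 181/291 → 1
L = 28/291 + 16/97 + 83/291 + 98/291 + 110/291 + 181/291 + 1 = 839/291 ≈ 2.883 bits/symbol.

2.883 bits/symbol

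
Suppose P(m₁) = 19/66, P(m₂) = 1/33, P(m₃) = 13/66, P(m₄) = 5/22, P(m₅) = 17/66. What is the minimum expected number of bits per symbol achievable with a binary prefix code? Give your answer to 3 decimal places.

2.227 bits/symbol

Repeatedly combine the two least-probable nodes; the expected code length is the sum of the merged weights.
merge 1/33 + 13/66 → 5/22
merge 5/22 + 5/22 → 5/11
merge 17/66 + 19/66 → 6/11
merge 5/11 + 6/11 → 1
L = 5/22 + 5/11 + 6/11 + 1 = 49/22 ≈ 2.227 bits/symbol.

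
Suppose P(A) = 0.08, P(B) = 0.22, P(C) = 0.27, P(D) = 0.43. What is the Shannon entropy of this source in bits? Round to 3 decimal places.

H = −Σ pᵢ log₂ pᵢ.
−0.08·log₂(0.08) = 0.2915
−0.22·log₂(0.22) = 0.4806
−0.27·log₂(0.27) = 0.5100
−0.43·log₂(0.43) = 0.5236
Sum ≈ 1.8057 → 1.806 bits.

1.806 bits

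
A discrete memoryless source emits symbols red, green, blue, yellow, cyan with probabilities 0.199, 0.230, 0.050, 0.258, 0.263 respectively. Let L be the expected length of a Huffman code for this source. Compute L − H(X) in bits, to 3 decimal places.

0.071 bits

Entropy H = −Σ p log₂ p ≈ 2.1783 bits.
Huffman merges: 1/20+199/1000→249/1000; 23/100+249/1000→479/1000; 129/500+263/1000→521/1000; 479/1000+521/1000→1. L = 2249/1000 ≈ 2.2490.
L − H = 2.2490 − 2.1783 = 0.071 bits.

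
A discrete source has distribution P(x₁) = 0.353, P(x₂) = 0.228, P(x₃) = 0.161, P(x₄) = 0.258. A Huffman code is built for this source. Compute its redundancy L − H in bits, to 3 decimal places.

0.055 bits

Entropy H = −Σ p log₂ p ≈ 1.9451 bits.
Huffman merges: 161/1000+57/250→389/1000; 129/500+353/1000→611/1000; 389/1000+611/1000→1. L = 2 ≈ 2.0000.
L − H = 2.0000 − 1.9451 = 0.055 bits.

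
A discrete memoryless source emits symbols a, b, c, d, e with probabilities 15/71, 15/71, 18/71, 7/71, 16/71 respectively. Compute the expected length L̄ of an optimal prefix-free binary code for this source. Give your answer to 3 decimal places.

2.310 bits/symbol

Repeatedly combine the two least-probable nodes; the expected code length is the sum of the merged weights.
merge 7/71 + 15/71 → 22/71
merge 15/71 + 16/71 → 31/71
merge 18/71 + 22/71 → 40/71
merge 31/71 + 40/71 → 1
L = 22/71 + 31/71 + 40/71 + 1 = 164/71 ≈ 2.310 bits/symbol.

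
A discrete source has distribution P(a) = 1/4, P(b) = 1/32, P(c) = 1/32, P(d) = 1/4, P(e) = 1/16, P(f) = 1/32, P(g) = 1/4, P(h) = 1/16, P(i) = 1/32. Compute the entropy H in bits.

2.625 bits

Each probability is a power of 1/2, so log₂(1/p) is an integer.
H = Σ p·log₂(1/p) = 1/4·2 + 1/32·5 + 1/32·5 + 1/4·2 + 1/16·4 + 1/32·5 + 1/4·2 + 1/16·4 + 1/32·5 = 2.625 bits.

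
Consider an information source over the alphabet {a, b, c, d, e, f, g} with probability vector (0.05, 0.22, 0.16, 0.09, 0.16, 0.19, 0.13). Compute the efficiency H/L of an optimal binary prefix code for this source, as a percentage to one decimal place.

Entropy H = −Σ p log₂ p ≈ 2.6932 bits.
Huffman merges: 1/20+9/100→7/50; 13/100+7/50→27/100; 4/25+4/25→8/25; 19/100+11/50→41/100; 27/100+8/25→59/100; 41/100+59/100→1. L = 273/100 ≈ 2.7300.
Efficiency = H/L = 2.6932/2.7300 = 98.7%.

98.7%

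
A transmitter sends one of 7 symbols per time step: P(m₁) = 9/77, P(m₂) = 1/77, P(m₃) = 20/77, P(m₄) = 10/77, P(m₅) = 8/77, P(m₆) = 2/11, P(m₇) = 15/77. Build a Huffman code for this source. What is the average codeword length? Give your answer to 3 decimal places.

2.662 bits/symbol

Repeatedly combine the two least-probable nodes; the expected code length is the sum of the merged weights.
merge 1/77 + 8/77 → 9/77
merge 9/77 + 9/77 → 18/77
merge 10/77 + 2/11 → 24/77
merge 15/77 + 18/77 → 3/7
merge 20/77 + 24/77 → 4/7
merge 3/7 + 4/7 → 1
L = 9/77 + 18/77 + 24/77 + 3/7 + 4/7 + 1 = 205/77 ≈ 2.662 bits/symbol.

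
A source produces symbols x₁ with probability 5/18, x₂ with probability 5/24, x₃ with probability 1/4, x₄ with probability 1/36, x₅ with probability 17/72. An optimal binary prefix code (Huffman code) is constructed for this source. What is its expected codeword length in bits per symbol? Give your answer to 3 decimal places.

2.236 bits/symbol

Repeatedly combine the two least-probable nodes; the expected code length is the sum of the merged weights.
merge 1/36 + 5/24 → 17/72
merge 17/72 + 17/72 → 17/36
merge 1/4 + 5/18 → 19/36
merge 17/36 + 19/36 → 1
L = 17/72 + 17/36 + 19/36 + 1 = 161/72 ≈ 2.236 bits/symbol.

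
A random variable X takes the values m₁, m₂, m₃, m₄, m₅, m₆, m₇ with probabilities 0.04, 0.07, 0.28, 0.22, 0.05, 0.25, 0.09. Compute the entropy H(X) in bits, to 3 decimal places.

H = −Σ pᵢ log₂ pᵢ.
−0.04·log₂(0.04) = 0.1858
−0.07·log₂(0.07) = 0.2686
−0.28·log₂(0.28) = 0.5142
−0.22·log₂(0.22) = 0.4806
−0.05·log₂(0.05) = 0.2161
−0.25·log₂(0.25) = 0.5000
−0.09·log₂(0.09) = 0.3127
Sum ≈ 2.4779 → 2.478 bits.

2.478 bits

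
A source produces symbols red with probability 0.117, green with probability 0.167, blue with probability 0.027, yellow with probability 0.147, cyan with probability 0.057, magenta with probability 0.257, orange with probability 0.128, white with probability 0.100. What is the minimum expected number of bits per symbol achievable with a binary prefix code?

Repeatedly combine the two least-probable nodes; the expected code length is the sum of the merged weights.
merge 27/1000 + 57/1000 → 21/250
merge 21/250 + 1/10 → 23/125
merge 117/1000 + 16/125 → 49/200
merge 147/1000 + 167/1000 → 157/500
merge 23/125 + 49/200 → 429/1000
merge 257/1000 + 157/500 → 571/1000
merge 429/1000 + 571/1000 → 1
L = 21/250 + 23/125 + 49/200 + 157/500 + 429/1000 + 571/1000 + 1 = 2827/1000 = 2.827 bits/symbol.

2.827 bits/symbol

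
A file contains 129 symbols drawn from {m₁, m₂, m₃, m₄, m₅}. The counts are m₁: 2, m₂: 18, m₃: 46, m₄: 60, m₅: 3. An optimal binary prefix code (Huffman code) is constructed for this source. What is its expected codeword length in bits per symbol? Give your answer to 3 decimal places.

Probabilities are the counts divided by 129.
Repeatedly combine the two least-probable nodes; the expected code length is the sum of the merged weights.
merge 2/129 + 1/43 → 5/129
merge 5/129 + 6/43 → 23/129
merge 23/129 + 46/129 → 23/43
merge 20/43 + 23/43 → 1
L = 5/129 + 23/129 + 23/43 + 1 = 226/129 ≈ 1.752 bits/symbol.

1.752 bits/symbol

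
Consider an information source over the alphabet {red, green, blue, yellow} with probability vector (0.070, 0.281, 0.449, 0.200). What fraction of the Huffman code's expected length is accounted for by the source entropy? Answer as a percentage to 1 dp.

Entropy H = −Σ p log₂ p ≈ 1.7662 bits.
Huffman merges: 7/100+1/5→27/100; 27/100+281/1000→551/1000; 449/1000+551/1000→1. L = 1821/1000 ≈ 1.8210.
Efficiency = H/L = 1.7662/1.8210 = 97.0%.

97.0%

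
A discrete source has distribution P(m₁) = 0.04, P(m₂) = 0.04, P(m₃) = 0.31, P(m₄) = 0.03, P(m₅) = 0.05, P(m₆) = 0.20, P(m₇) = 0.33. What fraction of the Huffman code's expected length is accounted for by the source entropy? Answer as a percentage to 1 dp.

97.2%

Entropy H = −Σ p log₂ p ≈ 2.2554 bits.
Huffman merges: 3/100+1/25→7/100; 1/25+1/20→9/100; 7/100+9/100→4/25; 4/25+1/5→9/25; 31/100+33/100→16/25; 9/25+16/25→1. L = 58/25 ≈ 2.3200.
Efficiency = H/L = 2.2554/2.3200 = 97.2%.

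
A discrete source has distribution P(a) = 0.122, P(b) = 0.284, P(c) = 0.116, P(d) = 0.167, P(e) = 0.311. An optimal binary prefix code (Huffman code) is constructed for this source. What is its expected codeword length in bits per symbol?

Repeatedly combine the two least-probable nodes; the expected code length is the sum of the merged weights.
merge 29/250 + 61/500 → 119/500
merge 167/1000 + 119/500 → 81/200
merge 71/250 + 311/1000 → 119/200
merge 81/200 + 119/200 → 1
L = 119/500 + 81/200 + 119/200 + 1 = 1119/500 = 2.238 bits/symbol.

2.238 bits/symbol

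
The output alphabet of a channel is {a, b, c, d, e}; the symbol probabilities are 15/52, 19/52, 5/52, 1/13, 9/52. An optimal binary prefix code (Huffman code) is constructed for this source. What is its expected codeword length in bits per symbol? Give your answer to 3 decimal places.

Repeatedly combine the two least-probable nodes; the expected code length is the sum of the merged weights.
merge 1/13 + 5/52 → 9/52
merge 9/52 + 9/52 → 9/26
merge 15/52 + 9/26 → 33/52
merge 19/52 + 33/52 → 1
L = 9/52 + 9/26 + 33/52 + 1 = 28/13 ≈ 2.154 bits/symbol.

2.154 bits/symbol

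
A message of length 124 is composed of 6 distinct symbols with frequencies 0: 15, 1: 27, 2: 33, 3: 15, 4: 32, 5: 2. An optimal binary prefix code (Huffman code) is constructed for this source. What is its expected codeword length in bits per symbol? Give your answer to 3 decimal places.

Probabilities are the counts divided by 124.
Repeatedly combine the two least-probable nodes; the expected code length is the sum of the merged weights.
merge 1/62 + 15/124 → 17/124
merge 15/124 + 17/124 → 8/31
merge 27/124 + 8/31 → 59/124
merge 8/31 + 33/124 → 65/124
merge 59/124 + 65/124 → 1
L = 17/124 + 8/31 + 59/124 + 65/124 + 1 = 297/124 ≈ 2.395 bits/symbol.

2.395 bits/symbol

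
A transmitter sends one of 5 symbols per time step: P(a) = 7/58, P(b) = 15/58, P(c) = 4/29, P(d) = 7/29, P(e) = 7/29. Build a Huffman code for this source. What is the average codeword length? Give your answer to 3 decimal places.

Repeatedly combine the two least-probable nodes; the expected code length is the sum of the merged weights.
merge 7/58 + 4/29 → 15/58
merge 7/29 + 7/29 → 14/29
merge 15/58 + 15/58 → 15/29
merge 14/29 + 15/29 → 1
L = 15/58 + 14/29 + 15/29 + 1 = 131/58 ≈ 2.259 bits/symbol.

2.259 bits/symbol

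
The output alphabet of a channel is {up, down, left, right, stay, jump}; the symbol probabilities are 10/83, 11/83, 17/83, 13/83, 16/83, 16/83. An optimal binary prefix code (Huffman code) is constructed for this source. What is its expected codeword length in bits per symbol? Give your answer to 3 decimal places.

2.602 bits/symbol

Repeatedly combine the two least-probable nodes; the expected code length is the sum of the merged weights.
merge 10/83 + 11/83 → 21/83
merge 13/83 + 16/83 → 29/83
merge 16/83 + 17/83 → 33/83
merge 21/83 + 29/83 → 50/83
merge 33/83 + 50/83 → 1
L = 21/83 + 29/83 + 33/83 + 50/83 + 1 = 216/83 ≈ 2.602 bits/symbol.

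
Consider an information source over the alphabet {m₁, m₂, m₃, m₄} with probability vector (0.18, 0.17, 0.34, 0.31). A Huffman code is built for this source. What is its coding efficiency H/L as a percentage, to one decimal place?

96.6%

Entropy H = −Σ p log₂ p ≈ 1.9329 bits.
Huffman merges: 17/100+9/50→7/20; 31/100+17/50→13/20; 7/20+13/20→1. L = 2 ≈ 2.0000.
Efficiency = H/L = 1.9329/2.0000 = 96.6%.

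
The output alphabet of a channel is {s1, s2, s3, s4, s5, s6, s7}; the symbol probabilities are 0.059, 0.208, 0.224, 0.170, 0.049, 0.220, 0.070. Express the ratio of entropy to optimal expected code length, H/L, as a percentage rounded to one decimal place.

98.4%

Entropy H = −Σ p log₂ p ≈ 2.5925 bits.
Huffman merges: 49/1000+59/1000→27/250; 7/100+27/250→89/500; 17/100+89/500→87/250; 26/125+11/50→107/250; 28/125+87/250→143/250; 107/250+143/250→1. L = 1317/500 ≈ 2.6340.
Efficiency = H/L = 2.5925/2.6340 = 98.4%.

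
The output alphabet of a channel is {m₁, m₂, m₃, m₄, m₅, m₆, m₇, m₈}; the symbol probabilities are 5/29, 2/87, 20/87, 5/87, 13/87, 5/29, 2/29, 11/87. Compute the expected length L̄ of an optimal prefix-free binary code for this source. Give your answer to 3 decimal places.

Repeatedly combine the two least-probable nodes; the expected code length is the sum of the merged weights.
merge 2/87 + 5/87 → 7/87
merge 2/29 + 7/87 → 13/87
merge 11/87 + 13/87 → 8/29
merge 13/87 + 5/29 → 28/87
merge 5/29 + 20/87 → 35/87
merge 8/29 + 28/87 → 52/87
merge 35/87 + 52/87 → 1
L = 7/87 + 13/87 + 8/29 + 28/87 + 35/87 + 52/87 + 1 = 82/29 ≈ 2.828 bits/symbol.

2.828 bits/symbol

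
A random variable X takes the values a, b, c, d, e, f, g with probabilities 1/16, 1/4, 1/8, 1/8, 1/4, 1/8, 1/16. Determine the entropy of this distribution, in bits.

2.625 bits

Each probability is a power of 1/2, so log₂(1/p) is an integer.
H = Σ p·log₂(1/p) = 1/16·4 + 1/4·2 + 1/8·3 + 1/8·3 + 1/4·2 + 1/8·3 + 1/16·4 = 2.625 bits.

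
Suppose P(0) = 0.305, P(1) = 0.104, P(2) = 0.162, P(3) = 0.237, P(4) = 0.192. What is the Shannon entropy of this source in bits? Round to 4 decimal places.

2.2369 bits

H = −Σ pᵢ log₂ pᵢ.
−0.305·log₂(0.305) = 0.5225
−0.104·log₂(0.104) = 0.3396
−0.162·log₂(0.162) = 0.4254
−0.237·log₂(0.237) = 0.4923
−0.192·log₂(0.192) = 0.4571
Sum ≈ 2.2369 → 2.2369 bits.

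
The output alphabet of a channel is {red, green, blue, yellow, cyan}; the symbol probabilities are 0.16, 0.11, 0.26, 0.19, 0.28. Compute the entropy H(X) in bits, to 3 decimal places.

H = −Σ pᵢ log₂ pᵢ.
−0.16·log₂(0.16) = 0.4230
−0.11·log₂(0.11) = 0.3503
−0.26·log₂(0.26) = 0.5053
−0.19·log₂(0.19) = 0.4552
−0.28·log₂(0.28) = 0.5142
Sum ≈ 2.2480 → 2.248 bits.

2.248 bits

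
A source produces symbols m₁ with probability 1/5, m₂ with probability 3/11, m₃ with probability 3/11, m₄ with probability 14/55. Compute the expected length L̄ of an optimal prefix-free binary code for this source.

Repeatedly combine the two least-probable nodes; the expected code length is the sum of the merged weights.
merge 1/5 + 14/55 → 5/11
merge 3/11 + 3/11 → 6/11
merge 5/11 + 6/11 → 1
L = 5/11 + 6/11 + 1 = 2 bits/symbol.

2 bits/symbol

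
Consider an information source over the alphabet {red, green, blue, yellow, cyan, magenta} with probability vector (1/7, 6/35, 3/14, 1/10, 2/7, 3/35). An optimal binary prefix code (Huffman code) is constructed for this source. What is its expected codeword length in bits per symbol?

2.5 bits/symbol

Repeatedly combine the two least-probable nodes; the expected code length is the sum of the merged weights.
merge 3/35 + 1/10 → 13/70
merge 1/7 + 6/35 → 11/35
merge 13/70 + 3/14 → 2/5
merge 2/7 + 11/35 → 3/5
merge 2/5 + 3/5 → 1
L = 13/70 + 11/35 + 2/5 + 3/5 + 1 = 5/2 = 2.5 bits/symbol.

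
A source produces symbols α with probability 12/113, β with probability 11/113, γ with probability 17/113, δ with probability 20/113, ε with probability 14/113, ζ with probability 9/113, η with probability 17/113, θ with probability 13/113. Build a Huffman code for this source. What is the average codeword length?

3 bits/symbol

Repeatedly combine the two least-probable nodes; the expected code length is the sum of the merged weights.
merge 9/113 + 11/113 → 20/113
merge 12/113 + 13/113 → 25/113
merge 14/113 + 17/113 → 31/113
merge 17/113 + 20/113 → 37/113
merge 20/113 + 25/113 → 45/113
merge 31/113 + 37/113 → 68/113
merge 45/113 + 68/113 → 1
L = 20/113 + 25/113 + 31/113 + 37/113 + 45/113 + 68/113 + 1 = 3 bits/symbol.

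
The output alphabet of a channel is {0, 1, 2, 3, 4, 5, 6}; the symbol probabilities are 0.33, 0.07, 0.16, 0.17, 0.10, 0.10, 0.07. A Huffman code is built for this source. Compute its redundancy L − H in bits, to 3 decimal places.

0.053 bits

Entropy H = −Σ p log₂ p ≈ 2.5869 bits.
Huffman merges: 7/100+7/100→7/50; 1/10+1/10→1/5; 7/50+4/25→3/10; 17/100+1/5→37/100; 3/10+33/100→63/100; 37/100+63/100→1. L = 66/25 ≈ 2.6400.
L − H = 2.6400 − 2.5869 = 0.053 bits.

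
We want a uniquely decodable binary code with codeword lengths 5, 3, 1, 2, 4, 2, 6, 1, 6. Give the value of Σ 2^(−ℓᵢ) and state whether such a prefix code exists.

1.75; no

With common denominator 2^6 = 64: Σ 2^(−ℓᵢ) = 2/64 + 8/64 + 32/64 + 16/64 + 4/64 + 16/64 + 1/64 + 32/64 + 1/64 = 112/64 = 1.75.
Kraft's inequality requires Σ ≤ 1; here Σ = 1.75 > 1, so no such prefix code exists.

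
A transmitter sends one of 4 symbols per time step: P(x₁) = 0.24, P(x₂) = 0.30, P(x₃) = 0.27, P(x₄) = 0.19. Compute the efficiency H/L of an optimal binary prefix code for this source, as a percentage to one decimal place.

Entropy H = −Σ p log₂ p ≈ 1.9805 bits.
Huffman merges: 19/100+6/25→43/100; 27/100+3/10→57/100; 43/100+57/100→1. L = 2 ≈ 2.0000.
Efficiency = H/L = 1.9805/2.0000 = 99.0%.

99.0%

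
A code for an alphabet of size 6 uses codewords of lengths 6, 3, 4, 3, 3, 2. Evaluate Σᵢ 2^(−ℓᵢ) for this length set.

0.703125

With common denominator 2^6 = 64: Σ 2^(−ℓᵢ) = 1/64 + 8/64 + 4/64 + 8/64 + 8/64 + 16/64 = 45/64 = 0.703125.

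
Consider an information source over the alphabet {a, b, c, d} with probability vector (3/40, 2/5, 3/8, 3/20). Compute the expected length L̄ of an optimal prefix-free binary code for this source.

1.825 bits/symbol

Repeatedly combine the two least-probable nodes; the expected code length is the sum of the merged weights.
merge 3/40 + 3/20 → 9/40
merge 9/40 + 3/8 → 3/5
merge 2/5 + 3/5 → 1
L = 9/40 + 3/5 + 1 = 73/40 = 1.825 bits/symbol.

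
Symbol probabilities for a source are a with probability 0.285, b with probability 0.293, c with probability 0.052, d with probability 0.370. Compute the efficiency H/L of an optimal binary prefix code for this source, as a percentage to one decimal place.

90.9%

Entropy H = −Σ p log₂ p ≈ 1.7876 bits.
Huffman merges: 13/250+57/200→337/1000; 293/1000+337/1000→63/100; 37/100+63/100→1. L = 1967/1000 ≈ 1.9670.
Efficiency = H/L = 1.7876/1.9670 = 90.9%.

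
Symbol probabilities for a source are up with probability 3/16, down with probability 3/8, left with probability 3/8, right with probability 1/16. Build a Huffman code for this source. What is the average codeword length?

Repeatedly combine the two least-probable nodes; the expected code length is the sum of the merged weights.
merge 1/16 + 3/16 → 1/4
merge 1/4 + 3/8 → 5/8
merge 3/8 + 5/8 → 1
L = 1/4 + 5/8 + 1 = 15/8 = 1.875 bits/symbol.

1.875 bits/symbol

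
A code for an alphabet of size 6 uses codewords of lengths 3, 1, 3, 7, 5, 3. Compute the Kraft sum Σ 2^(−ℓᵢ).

With common denominator 2^7 = 128: Σ 2^(−ℓᵢ) = 16/128 + 64/128 + 16/128 + 1/128 + 4/128 + 16/128 = 117/128 = 0.9140625.

0.9140625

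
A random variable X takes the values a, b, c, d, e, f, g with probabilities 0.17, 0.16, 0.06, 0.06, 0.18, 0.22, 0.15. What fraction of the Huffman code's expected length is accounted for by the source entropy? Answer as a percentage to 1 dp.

98.6%

Entropy H = −Σ p log₂ p ≈ 2.6811 bits.
Huffman merges: 3/50+3/50→3/25; 3/25+3/20→27/100; 4/25+17/100→33/100; 9/50+11/50→2/5; 27/100+33/100→3/5; 2/5+3/5→1. L = 68/25 ≈ 2.7200.
Efficiency = H/L = 2.6811/2.7200 = 98.6%.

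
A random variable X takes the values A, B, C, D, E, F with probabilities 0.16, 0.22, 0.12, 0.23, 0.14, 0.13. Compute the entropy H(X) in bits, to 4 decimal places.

2.5381 bits

H = −Σ pᵢ log₂ pᵢ.
−0.16·log₂(0.16) = 0.4230
−0.22·log₂(0.22) = 0.4806
−0.12·log₂(0.12) = 0.3671
−0.23·log₂(0.23) = 0.4877
−0.14·log₂(0.14) = 0.3971
−0.13·log₂(0.13) = 0.3826
Sum ≈ 2.5381 → 2.5381 bits.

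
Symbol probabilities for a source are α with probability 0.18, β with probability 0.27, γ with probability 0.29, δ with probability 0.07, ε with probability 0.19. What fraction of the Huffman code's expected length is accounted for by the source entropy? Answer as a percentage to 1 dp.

97.6%

Entropy H = −Σ p log₂ p ≈ 2.1970 bits.
Huffman merges: 7/100+9/50→1/4; 19/100+1/4→11/25; 27/100+29/100→14/25; 11/25+14/25→1. L = 9/4 ≈ 2.2500.
Efficiency = H/L = 2.1970/2.2500 = 97.6%.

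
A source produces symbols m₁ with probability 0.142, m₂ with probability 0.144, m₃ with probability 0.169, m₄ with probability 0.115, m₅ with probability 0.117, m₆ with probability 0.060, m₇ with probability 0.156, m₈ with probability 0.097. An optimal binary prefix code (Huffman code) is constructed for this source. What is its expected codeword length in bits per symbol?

2.988 bits/symbol

Repeatedly combine the two least-probable nodes; the expected code length is the sum of the merged weights.
merge 3/50 + 97/1000 → 157/1000
merge 23/200 + 117/1000 → 29/125
merge 71/500 + 18/125 → 143/500
merge 39/250 + 157/1000 → 313/1000
merge 169/1000 + 29/125 → 401/1000
merge 143/500 + 313/1000 → 599/1000
merge 401/1000 + 599/1000 → 1
L = 157/1000 + 29/125 + 143/500 + 313/1000 + 401/1000 + 599/1000 + 1 = 747/250 = 2.988 bits/symbol.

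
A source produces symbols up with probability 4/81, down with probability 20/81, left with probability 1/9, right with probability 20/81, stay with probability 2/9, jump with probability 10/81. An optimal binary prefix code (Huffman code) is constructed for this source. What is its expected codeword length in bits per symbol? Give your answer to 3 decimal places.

2.444 bits/symbol

Repeatedly combine the two least-probable nodes; the expected code length is the sum of the merged weights.
merge 4/81 + 1/9 → 13/81
merge 10/81 + 13/81 → 23/81
merge 2/9 + 20/81 → 38/81
merge 20/81 + 23/81 → 43/81
merge 38/81 + 43/81 → 1
L = 13/81 + 23/81 + 38/81 + 43/81 + 1 = 22/9 ≈ 2.444 bits/symbol.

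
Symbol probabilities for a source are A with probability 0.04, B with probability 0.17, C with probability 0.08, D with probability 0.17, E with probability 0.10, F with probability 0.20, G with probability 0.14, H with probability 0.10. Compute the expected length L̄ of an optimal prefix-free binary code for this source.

2.92 bits/symbol

Repeatedly combine the two least-probable nodes; the expected code length is the sum of the merged weights.
merge 1/25 + 2/25 → 3/25
merge 1/10 + 1/10 → 1/5
merge 3/25 + 7/50 → 13/50
merge 17/100 + 17/100 → 17/50
merge 1/5 + 1/5 → 2/5
merge 13/50 + 17/50 → 3/5
merge 2/5 + 3/5 → 1
L = 3/25 + 1/5 + 13/50 + 17/50 + 2/5 + 3/5 + 1 = 73/25 = 2.92 bits/symbol.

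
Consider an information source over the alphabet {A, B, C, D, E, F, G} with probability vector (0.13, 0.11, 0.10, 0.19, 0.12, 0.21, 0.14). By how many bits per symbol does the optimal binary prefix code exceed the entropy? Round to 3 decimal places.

0.033 bits

Entropy H = −Σ p log₂ p ≈ 2.7574 bits.
Huffman merges: 1/10+11/100→21/100; 3/25+13/100→1/4; 7/50+19/100→33/100; 21/100+21/100→21/50; 1/4+33/100→29/50; 21/50+29/50→1. L = 279/100 ≈ 2.7900.
L − H = 2.7900 − 2.7574 = 0.033 bits.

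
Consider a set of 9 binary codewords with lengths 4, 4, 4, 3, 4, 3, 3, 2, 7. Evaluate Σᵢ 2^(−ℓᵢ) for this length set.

0.8828125

With common denominator 2^7 = 128: Σ 2^(−ℓᵢ) = 8/128 + 8/128 + 8/128 + 16/128 + 8/128 + 16/128 + 16/128 + 32/128 + 1/128 = 113/128 = 0.8828125.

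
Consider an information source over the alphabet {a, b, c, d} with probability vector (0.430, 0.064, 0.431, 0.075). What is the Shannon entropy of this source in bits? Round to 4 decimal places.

H = −Σ pᵢ log₂ pᵢ.
−0.430·log₂(0.430) = 0.5236
−0.064·log₂(0.064) = 0.2538
−0.431·log₂(0.431) = 0.5233
−0.075·log₂(0.075) = 0.2803
Sum ≈ 1.5810 → 1.5810 bits.

1.5810 bits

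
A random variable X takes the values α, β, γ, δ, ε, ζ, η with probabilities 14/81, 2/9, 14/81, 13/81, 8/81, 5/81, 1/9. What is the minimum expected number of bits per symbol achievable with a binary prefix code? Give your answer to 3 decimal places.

2.765 bits/symbol

Repeatedly combine the two least-probable nodes; the expected code length is the sum of the merged weights.
merge 5/81 + 8/81 → 13/81
merge 1/9 + 13/81 → 22/81
merge 13/81 + 14/81 → 1/3
merge 14/81 + 2/9 → 32/81
merge 22/81 + 1/3 → 49/81
merge 32/81 + 49/81 → 1
L = 13/81 + 22/81 + 1/3 + 32/81 + 49/81 + 1 = 224/81 ≈ 2.765 bits/symbol.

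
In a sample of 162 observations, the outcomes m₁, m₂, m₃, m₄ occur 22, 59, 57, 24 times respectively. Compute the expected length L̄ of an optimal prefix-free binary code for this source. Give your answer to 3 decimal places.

1.920 bits/symbol

Probabilities are the counts divided by 162.
Repeatedly combine the two least-probable nodes; the expected code length is the sum of the merged weights.
merge 11/81 + 4/27 → 23/81
merge 23/81 + 19/54 → 103/162
merge 59/162 + 103/162 → 1
L = 23/81 + 103/162 + 1 = 311/162 ≈ 1.920 bits/symbol.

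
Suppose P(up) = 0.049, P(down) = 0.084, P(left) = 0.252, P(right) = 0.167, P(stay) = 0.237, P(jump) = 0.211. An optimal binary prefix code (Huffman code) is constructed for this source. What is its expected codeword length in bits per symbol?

Repeatedly combine the two least-probable nodes; the expected code length is the sum of the merged weights.
merge 49/1000 + 21/250 → 133/1000
merge 133/1000 + 167/1000 → 3/10
merge 211/1000 + 237/1000 → 56/125
merge 63/250 + 3/10 → 69/125
merge 56/125 + 69/125 → 1
L = 133/1000 + 3/10 + 56/125 + 69/125 + 1 = 2433/1000 = 2.433 bits/symbol.

2.433 bits/symbol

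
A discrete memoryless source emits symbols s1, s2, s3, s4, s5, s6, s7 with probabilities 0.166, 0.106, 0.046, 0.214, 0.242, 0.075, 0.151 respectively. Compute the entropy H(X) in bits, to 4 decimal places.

H = −Σ pᵢ log₂ pᵢ.
−0.166·log₂(0.166) = 0.4301
−0.106·log₂(0.106) = 0.3432
−0.046·log₂(0.046) = 0.2043
−0.214·log₂(0.214) = 0.4760
−0.242·log₂(0.242) = 0.4954
−0.075·log₂(0.075) = 0.2803
−0.151·log₂(0.151) = 0.4118
Sum ≈ 2.6411 → 2.6411 bits.

2.6411 bits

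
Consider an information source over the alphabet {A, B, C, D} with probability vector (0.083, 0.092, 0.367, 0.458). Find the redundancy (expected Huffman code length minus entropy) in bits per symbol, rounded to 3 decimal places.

Entropy H = −Σ p log₂ p ≈ 1.6614 bits.
Huffman merges: 83/1000+23/250→7/40; 7/40+367/1000→271/500; 229/500+271/500→1. L = 1717/1000 ≈ 1.7170.
L − H = 1.7170 − 1.6614 = 0.056 bits.

0.056 bits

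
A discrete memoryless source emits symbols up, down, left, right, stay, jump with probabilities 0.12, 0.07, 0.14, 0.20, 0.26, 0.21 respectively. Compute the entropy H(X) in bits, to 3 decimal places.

2.475 bits

H = −Σ pᵢ log₂ pᵢ.
−0.12·log₂(0.12) = 0.3671
−0.07·log₂(0.07) = 0.2686
−0.14·log₂(0.14) = 0.3971
−0.20·log₂(0.20) = 0.4644
−0.26·log₂(0.26) = 0.5053
−0.21·log₂(0.21) = 0.4728
Sum ≈ 2.4752 → 2.475 bits.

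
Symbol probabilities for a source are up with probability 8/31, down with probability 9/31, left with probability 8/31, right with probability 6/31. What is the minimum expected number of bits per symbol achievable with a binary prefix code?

2 bits/symbol

Repeatedly combine the two least-probable nodes; the expected code length is the sum of the merged weights.
merge 6/31 + 8/31 → 14/31
merge 8/31 + 9/31 → 17/31
merge 14/31 + 17/31 → 1
L = 14/31 + 17/31 + 1 = 2 bits/symbol.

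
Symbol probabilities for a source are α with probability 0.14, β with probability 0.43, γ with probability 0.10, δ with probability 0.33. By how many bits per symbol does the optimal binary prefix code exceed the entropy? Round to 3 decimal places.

Entropy H = −Σ p log₂ p ≈ 1.7807 bits.
Huffman merges: 1/10+7/50→6/25; 6/25+33/100→57/100; 43/100+57/100→1. L = 181/100 ≈ 1.8100.
L − H = 1.8100 − 1.7807 = 0.029 bits.

0.029 bits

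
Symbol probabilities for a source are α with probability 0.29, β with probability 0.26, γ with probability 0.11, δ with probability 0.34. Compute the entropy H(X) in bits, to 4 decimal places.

1.9027 bits

H = −Σ pᵢ log₂ pᵢ.
−0.29·log₂(0.29) = 0.5179
−0.26·log₂(0.26) = 0.5053
−0.11·log₂(0.11) = 0.3503
−0.34·log₂(0.34) = 0.5292
Sum ≈ 1.9027 → 1.9027 bits.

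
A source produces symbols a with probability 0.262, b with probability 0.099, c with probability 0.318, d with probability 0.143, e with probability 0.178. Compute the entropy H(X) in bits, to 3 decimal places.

H = −Σ pᵢ log₂ pᵢ.
−0.262·log₂(0.262) = 0.5063
−0.099·log₂(0.099) = 0.3303
−0.318·log₂(0.318) = 0.5256
−0.143·log₂(0.143) = 0.4012
−0.178·log₂(0.178) = 0.4432
Sum ≈ 2.2067 → 2.207 bits.

2.207 bits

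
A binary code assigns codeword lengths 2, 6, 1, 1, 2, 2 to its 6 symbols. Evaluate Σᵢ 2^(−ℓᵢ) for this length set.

With common denominator 2^6 = 64: Σ 2^(−ℓᵢ) = 16/64 + 1/64 + 32/64 + 32/64 + 16/64 + 16/64 = 113/64 = 1.765625.

1.765625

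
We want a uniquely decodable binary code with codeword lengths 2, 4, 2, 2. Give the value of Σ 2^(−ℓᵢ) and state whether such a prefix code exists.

0.8125; yes

With common denominator 2^4 = 16: Σ 2^(−ℓᵢ) = 4/16 + 1/16 + 4/16 + 4/16 = 13/16 = 0.8125.
Kraft's inequality requires Σ ≤ 1; here Σ = 0.8125 ≤ 1, so such a prefix code exists.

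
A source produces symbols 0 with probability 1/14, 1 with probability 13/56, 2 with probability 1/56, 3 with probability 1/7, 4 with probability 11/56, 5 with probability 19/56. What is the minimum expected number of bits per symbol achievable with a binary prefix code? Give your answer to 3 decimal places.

2.321 bits/symbol

Repeatedly combine the two least-probable nodes; the expected code length is the sum of the merged weights.
merge 1/56 + 1/14 → 5/56
merge 5/56 + 1/7 → 13/56
merge 11/56 + 13/56 → 3/7
merge 13/56 + 19/56 → 4/7
merge 3/7 + 4/7 → 1
L = 5/56 + 13/56 + 3/7 + 4/7 + 1 = 65/28 ≈ 2.321 bits/symbol.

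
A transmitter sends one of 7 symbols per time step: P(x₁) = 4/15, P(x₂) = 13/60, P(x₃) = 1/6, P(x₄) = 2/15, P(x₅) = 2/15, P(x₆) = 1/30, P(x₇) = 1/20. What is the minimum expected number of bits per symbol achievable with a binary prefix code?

Repeatedly combine the two least-probable nodes; the expected code length is the sum of the merged weights.
merge 1/30 + 1/20 → 1/12
merge 1/12 + 2/15 → 13/60
merge 2/15 + 1/6 → 3/10
merge 13/60 + 13/60 → 13/30
merge 4/15 + 3/10 → 17/30
merge 13/30 + 17/30 → 1
L = 1/12 + 13/60 + 3/10 + 13/30 + 17/30 + 1 = 13/5 = 2.6 bits/symbol.

2.6 bits/symbol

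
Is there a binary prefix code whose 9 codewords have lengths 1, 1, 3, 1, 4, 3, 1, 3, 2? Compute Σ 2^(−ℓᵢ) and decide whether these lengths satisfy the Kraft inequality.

2.6875; no

With common denominator 2^4 = 16: Σ 2^(−ℓᵢ) = 8/16 + 8/16 + 2/16 + 8/16 + 1/16 + 2/16 + 8/16 + 2/16 + 4/16 = 43/16 = 2.6875.
Kraft's inequality requires Σ ≤ 1; here Σ = 2.6875 > 1, so no such prefix code exists.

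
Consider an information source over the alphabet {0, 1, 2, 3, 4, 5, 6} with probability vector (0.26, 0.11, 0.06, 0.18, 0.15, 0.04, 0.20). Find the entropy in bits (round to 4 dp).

2.6051 bits

H = −Σ pᵢ log₂ pᵢ.
−0.26·log₂(0.26) = 0.5053
−0.11·log₂(0.11) = 0.3503
−0.06·log₂(0.06) = 0.2435
−0.18·log₂(0.18) = 0.4453
−0.15·log₂(0.15) = 0.4105
−0.04·log₂(0.04) = 0.1858
−0.20·log₂(0.20) = 0.4644
Sum ≈ 2.6051 → 2.6051 bits.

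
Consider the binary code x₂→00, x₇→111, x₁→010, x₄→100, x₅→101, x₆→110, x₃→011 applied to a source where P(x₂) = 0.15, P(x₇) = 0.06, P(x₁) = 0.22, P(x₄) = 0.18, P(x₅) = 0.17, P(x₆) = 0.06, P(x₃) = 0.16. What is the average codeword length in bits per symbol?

2.85 bits/symbol

L̄ = Σ pᵢ·ℓᵢ = 0.15·2 + 0.06·3 + 0.22·3 + 0.18·3 + 0.17·3 + 0.06·3 + 0.16·3 = 2.85 bits/symbol.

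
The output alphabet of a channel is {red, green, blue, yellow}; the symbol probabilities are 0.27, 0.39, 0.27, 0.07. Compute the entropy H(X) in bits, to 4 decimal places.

H = −Σ pᵢ log₂ pᵢ.
−0.27·log₂(0.27) = 0.5100
−0.39·log₂(0.39) = 0.5298
−0.27·log₂(0.27) = 0.5100
−0.07·log₂(0.07) = 0.2686
Sum ≈ 1.8184 → 1.8184 bits.

1.8184 bits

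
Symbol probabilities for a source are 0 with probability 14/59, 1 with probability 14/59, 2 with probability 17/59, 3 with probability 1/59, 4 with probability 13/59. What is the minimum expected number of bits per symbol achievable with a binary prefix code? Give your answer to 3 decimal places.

2.237 bits/symbol

Repeatedly combine the two least-probable nodes; the expected code length is the sum of the merged weights.
merge 1/59 + 13/59 → 14/59
merge 14/59 + 14/59 → 28/59
merge 14/59 + 17/59 → 31/59
merge 28/59 + 31/59 → 1
L = 14/59 + 28/59 + 31/59 + 1 = 132/59 ≈ 2.237 bits/symbol.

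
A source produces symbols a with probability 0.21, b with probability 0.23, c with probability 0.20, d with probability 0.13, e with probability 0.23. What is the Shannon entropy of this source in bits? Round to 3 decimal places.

2.295 bits

H = −Σ pᵢ log₂ pᵢ.
−0.21·log₂(0.21) = 0.4728
−0.23·log₂(0.23) = 0.4877
−0.20·log₂(0.20) = 0.4644
−0.13·log₂(0.13) = 0.3826
−0.23·log₂(0.23) = 0.4877
Sum ≈ 2.2952 → 2.295 bits.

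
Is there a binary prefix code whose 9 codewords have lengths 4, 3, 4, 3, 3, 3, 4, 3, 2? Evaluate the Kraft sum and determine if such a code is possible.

With common denominator 2^4 = 16: Σ 2^(−ℓᵢ) = 1/16 + 2/16 + 1/16 + 2/16 + 2/16 + 2/16 + 1/16 + 2/16 + 4/16 = 17/16 = 1.0625.
Kraft's inequality requires Σ ≤ 1; here Σ = 1.0625 > 1, so no such prefix code exists.

1.0625; no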